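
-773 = -773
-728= -728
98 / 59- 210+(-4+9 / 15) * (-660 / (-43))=-260.53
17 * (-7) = -119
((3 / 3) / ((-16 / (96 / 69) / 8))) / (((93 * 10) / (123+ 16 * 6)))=-584 / 3565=-0.16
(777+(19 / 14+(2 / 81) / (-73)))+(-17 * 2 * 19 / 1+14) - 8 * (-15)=22049549 / 82782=266.36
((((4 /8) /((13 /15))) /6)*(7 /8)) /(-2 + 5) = 35 /1248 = 0.03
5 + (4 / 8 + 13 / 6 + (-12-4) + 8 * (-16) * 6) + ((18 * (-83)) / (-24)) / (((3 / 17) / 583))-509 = 2452415 / 12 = 204367.92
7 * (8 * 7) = 392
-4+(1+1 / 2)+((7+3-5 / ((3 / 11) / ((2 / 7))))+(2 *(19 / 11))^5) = 3343176901 / 6764142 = 494.25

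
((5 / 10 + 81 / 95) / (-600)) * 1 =-257 / 114000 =-0.00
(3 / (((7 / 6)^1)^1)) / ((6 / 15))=45 / 7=6.43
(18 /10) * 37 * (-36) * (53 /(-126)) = 35298 /35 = 1008.51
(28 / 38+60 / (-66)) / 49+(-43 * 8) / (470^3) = -467643863 / 132906417875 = -0.00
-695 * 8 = -5560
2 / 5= 0.40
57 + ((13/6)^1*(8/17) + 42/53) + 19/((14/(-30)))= 342428/18921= 18.10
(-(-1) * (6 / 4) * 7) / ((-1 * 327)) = -7 / 218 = -0.03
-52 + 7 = -45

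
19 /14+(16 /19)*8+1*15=23.09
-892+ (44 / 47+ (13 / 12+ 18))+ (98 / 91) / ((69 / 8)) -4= -49233597 / 56212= -875.86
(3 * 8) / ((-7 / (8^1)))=-192 / 7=-27.43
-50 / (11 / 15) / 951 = -250 / 3487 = -0.07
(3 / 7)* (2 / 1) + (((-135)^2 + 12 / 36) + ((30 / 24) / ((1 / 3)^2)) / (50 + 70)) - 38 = 12222527 / 672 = 18188.28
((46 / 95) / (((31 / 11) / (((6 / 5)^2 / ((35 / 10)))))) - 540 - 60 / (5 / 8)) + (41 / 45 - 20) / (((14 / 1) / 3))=-1979101183 / 3092250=-640.02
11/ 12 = 0.92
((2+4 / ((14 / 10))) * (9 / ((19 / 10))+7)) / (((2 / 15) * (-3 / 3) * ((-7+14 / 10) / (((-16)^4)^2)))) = 305291644108800 / 931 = 327917985079.27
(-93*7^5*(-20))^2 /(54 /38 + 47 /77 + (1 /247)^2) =4590826926855966997200 /9543169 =481058957130065.18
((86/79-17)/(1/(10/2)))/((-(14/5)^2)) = 157125/15484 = 10.15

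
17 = 17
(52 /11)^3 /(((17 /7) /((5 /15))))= 984256 /67881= 14.50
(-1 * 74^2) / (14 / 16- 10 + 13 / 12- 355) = 15.08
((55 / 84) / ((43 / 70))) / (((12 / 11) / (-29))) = -87725 / 3096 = -28.33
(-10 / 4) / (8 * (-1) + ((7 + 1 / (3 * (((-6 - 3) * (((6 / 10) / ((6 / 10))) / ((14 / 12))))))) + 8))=-405 / 1127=-0.36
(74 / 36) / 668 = 37 / 12024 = 0.00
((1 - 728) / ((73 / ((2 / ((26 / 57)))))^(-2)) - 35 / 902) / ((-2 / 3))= 590572821869 / 1953732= 302279.34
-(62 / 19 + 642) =-12260 / 19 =-645.26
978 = 978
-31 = -31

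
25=25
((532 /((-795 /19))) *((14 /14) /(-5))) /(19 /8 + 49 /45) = 242592 /330455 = 0.73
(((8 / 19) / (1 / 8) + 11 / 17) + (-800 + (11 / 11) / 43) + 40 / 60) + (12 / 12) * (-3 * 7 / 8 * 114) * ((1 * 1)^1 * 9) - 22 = -585095447 / 166668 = -3510.54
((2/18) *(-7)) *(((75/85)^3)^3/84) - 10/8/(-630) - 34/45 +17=539356582216103/33204605419160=16.24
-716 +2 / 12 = -4295 / 6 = -715.83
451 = 451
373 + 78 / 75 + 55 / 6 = 57481 / 150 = 383.21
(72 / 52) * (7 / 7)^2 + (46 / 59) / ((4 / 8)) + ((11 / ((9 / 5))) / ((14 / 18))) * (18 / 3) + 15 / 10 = 553939 / 10738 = 51.59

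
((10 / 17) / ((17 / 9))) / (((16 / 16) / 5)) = 450 / 289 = 1.56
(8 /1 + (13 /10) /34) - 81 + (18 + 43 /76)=-175699 /3230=-54.40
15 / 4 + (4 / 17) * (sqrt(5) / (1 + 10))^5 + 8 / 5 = 100 * sqrt(5) / 2737867 + 107 / 20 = 5.35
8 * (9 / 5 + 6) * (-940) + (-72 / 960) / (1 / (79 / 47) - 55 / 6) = -4766385849 / 81260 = -58655.99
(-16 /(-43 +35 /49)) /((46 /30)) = 210 /851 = 0.25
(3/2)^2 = 9/4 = 2.25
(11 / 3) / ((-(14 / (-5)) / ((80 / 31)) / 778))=2629.19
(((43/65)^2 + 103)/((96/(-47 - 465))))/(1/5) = -6992384/2535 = -2758.34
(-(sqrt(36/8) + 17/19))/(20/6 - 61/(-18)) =-27 * sqrt(2)/121 - 306/2299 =-0.45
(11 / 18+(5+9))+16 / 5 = 1603 / 90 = 17.81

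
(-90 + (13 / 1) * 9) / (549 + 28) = 27 / 577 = 0.05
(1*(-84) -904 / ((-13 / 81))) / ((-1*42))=-12022 / 91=-132.11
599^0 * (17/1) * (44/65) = 748/65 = 11.51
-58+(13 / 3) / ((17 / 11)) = -55.20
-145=-145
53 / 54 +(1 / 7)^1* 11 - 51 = -18313 / 378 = -48.45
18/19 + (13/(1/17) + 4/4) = 4236/19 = 222.95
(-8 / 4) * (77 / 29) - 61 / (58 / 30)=-1069 / 29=-36.86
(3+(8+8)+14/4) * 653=14692.50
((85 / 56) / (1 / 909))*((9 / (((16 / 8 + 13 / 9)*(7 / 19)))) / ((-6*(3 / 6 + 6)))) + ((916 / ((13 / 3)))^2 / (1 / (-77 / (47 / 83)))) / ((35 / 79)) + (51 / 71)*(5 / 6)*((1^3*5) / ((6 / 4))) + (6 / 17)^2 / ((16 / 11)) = -407440702619120957597 / 29708434970760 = -13714647.14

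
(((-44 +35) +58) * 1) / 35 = 7 / 5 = 1.40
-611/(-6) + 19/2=334/3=111.33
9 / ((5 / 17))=30.60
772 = 772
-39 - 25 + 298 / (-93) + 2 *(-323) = -66328 / 93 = -713.20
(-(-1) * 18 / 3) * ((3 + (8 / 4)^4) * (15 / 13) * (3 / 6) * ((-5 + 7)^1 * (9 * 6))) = 92340 / 13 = 7103.08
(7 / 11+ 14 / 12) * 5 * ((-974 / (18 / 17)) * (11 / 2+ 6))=-113298115 / 1188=-95368.78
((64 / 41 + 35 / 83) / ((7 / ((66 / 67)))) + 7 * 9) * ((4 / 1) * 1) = 403974972 / 1596007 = 253.12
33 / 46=0.72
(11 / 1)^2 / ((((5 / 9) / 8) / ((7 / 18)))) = 3388 / 5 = 677.60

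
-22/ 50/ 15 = -11/ 375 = -0.03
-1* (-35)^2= -1225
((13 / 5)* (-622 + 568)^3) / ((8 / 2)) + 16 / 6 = -1535234 / 15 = -102348.93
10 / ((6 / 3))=5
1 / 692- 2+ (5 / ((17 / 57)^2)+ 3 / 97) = 1052259705 / 19398836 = 54.24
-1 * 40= -40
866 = 866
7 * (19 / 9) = 133 / 9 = 14.78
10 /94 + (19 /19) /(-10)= 3 /470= 0.01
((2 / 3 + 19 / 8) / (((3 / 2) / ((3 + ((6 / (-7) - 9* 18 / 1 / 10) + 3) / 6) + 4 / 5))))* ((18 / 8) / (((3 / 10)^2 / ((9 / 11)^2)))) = 167535 / 3388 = 49.45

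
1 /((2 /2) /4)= 4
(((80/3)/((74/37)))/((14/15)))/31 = 100/217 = 0.46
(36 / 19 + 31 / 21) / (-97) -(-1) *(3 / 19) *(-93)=-569668 / 38703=-14.72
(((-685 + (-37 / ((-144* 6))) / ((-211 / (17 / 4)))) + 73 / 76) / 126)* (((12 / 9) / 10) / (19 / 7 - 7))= 9477449999 / 56113171200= 0.17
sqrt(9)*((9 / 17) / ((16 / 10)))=135 / 136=0.99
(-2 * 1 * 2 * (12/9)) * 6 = -32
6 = 6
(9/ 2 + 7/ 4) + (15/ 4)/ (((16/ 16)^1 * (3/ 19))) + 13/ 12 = 373/ 12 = 31.08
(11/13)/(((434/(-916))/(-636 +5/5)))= 3199130/2821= 1134.04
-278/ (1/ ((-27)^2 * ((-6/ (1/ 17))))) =20671524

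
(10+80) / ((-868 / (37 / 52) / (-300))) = 124875 / 5642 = 22.13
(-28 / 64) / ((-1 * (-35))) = -0.01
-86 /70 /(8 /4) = -0.61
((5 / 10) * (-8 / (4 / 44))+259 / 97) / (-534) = 0.08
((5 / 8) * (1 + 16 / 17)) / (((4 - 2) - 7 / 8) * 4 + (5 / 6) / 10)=9 / 34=0.26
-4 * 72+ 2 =-286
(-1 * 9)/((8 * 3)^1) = -3/8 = -0.38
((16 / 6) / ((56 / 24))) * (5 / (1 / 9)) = 360 / 7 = 51.43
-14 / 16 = -7 / 8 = -0.88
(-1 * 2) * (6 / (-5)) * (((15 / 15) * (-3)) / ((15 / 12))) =-144 / 25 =-5.76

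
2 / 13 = 0.15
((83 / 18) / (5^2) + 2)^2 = 966289 / 202500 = 4.77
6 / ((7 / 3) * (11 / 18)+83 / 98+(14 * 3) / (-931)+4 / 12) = 75411 / 32189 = 2.34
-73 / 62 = -1.18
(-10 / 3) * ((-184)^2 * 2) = -677120 / 3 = -225706.67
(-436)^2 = 190096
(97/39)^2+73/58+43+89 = 12301531/88218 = 139.44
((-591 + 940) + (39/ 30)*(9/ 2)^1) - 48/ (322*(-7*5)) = 1599683/ 4508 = 354.85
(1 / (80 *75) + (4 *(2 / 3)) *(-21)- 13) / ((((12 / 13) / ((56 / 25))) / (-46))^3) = 15183327804398572 / 158203125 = 95973627.60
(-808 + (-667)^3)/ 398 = -296741771/ 398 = -745582.34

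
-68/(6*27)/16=-17/648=-0.03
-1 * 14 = -14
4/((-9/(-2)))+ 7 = 71/9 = 7.89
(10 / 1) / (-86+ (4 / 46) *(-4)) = -115 / 993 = -0.12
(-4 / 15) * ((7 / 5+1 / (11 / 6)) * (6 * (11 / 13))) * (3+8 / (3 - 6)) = -856 / 975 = -0.88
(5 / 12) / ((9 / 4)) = 5 / 27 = 0.19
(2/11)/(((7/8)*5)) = 16/385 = 0.04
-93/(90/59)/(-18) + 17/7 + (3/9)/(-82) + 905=141157573/154980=910.81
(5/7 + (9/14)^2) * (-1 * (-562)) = 62101/98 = 633.68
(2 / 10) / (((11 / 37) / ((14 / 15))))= 518 / 825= 0.63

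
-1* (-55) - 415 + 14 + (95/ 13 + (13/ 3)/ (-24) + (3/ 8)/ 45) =-792943/ 2340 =-338.86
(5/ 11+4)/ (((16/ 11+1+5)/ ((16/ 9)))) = 392/ 369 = 1.06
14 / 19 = 0.74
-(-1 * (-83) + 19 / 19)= -84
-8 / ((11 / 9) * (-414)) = 4 / 253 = 0.02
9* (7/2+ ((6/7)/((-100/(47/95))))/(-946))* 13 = 12880634247/31454500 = 409.50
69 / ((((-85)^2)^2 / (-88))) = -6072 / 52200625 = -0.00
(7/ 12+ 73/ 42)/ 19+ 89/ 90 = 26599/ 23940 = 1.11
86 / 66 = 43 / 33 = 1.30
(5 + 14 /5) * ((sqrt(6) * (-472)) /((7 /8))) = -147264 * sqrt(6) /35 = -10306.33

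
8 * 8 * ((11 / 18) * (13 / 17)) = 4576 / 153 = 29.91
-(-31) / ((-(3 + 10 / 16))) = -248 / 29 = -8.55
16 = 16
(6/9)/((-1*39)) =-2/117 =-0.02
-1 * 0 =0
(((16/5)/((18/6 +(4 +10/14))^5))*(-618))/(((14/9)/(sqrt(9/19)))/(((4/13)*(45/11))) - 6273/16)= 0.00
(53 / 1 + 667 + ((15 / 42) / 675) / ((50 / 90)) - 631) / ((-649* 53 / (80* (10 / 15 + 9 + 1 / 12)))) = -2429726 / 1203895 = -2.02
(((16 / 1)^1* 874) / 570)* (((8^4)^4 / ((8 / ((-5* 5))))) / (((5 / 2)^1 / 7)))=-181269885001662464 / 3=-60423295000554154.67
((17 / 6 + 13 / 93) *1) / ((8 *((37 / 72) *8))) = 1659 / 18352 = 0.09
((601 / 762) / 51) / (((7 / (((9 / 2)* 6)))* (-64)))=-1803 / 1934464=-0.00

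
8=8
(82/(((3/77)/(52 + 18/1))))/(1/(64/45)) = 5657344/27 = 209531.26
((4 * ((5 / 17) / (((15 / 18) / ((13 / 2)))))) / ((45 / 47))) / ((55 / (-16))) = -39104 / 14025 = -2.79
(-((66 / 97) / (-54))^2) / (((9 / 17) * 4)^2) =-34969 / 987719184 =-0.00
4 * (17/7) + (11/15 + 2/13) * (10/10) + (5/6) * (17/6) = 212327/16380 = 12.96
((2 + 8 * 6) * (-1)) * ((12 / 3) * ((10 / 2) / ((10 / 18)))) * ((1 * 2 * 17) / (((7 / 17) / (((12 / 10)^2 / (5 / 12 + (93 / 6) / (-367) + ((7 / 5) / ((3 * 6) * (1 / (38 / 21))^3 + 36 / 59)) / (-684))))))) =-584443340485182720 / 1020938837947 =-572456.76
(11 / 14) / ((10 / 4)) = 11 / 35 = 0.31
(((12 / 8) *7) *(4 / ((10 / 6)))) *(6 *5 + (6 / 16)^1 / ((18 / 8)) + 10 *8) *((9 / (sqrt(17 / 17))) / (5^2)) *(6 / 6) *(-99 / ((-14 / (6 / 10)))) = 5300559 / 1250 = 4240.45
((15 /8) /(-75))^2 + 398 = 398.00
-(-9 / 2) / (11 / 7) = 63 / 22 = 2.86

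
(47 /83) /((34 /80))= 1880 /1411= 1.33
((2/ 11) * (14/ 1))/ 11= 28/ 121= 0.23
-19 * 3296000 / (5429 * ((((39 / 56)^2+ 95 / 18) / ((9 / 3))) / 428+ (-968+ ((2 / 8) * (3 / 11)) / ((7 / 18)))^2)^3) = -5280167218313378183714158720057344000 / 376189668071428739292609351188887249595531205886181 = -0.00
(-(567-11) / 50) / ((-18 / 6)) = 278 / 75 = 3.71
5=5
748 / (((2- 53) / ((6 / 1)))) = -88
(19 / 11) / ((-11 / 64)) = -1216 / 121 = -10.05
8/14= 4/7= 0.57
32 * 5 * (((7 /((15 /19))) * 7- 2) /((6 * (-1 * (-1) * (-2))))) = -7208 /9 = -800.89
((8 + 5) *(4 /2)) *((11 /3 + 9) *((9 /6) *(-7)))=-3458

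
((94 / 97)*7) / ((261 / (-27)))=-1974 / 2813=-0.70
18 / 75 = 6 / 25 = 0.24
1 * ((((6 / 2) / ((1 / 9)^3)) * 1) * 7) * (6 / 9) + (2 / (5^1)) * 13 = 10211.20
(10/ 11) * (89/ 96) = 445/ 528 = 0.84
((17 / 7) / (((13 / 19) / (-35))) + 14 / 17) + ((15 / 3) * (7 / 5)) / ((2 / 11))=-37529 / 442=-84.91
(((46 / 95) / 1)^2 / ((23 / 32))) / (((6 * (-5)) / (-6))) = 2944 / 45125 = 0.07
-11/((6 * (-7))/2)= 11/21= 0.52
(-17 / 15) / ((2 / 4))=-34 / 15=-2.27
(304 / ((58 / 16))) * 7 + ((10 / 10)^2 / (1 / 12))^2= 21200 / 29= 731.03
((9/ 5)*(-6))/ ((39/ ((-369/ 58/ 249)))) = 1107/ 156455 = 0.01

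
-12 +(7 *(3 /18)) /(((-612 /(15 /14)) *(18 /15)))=-176281 /14688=-12.00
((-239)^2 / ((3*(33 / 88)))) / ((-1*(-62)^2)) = -114242 / 8649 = -13.21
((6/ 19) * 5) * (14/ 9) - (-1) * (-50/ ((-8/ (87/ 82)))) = 169895/ 18696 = 9.09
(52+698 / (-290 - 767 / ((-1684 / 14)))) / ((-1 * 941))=-11830456 / 224721151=-0.05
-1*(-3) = 3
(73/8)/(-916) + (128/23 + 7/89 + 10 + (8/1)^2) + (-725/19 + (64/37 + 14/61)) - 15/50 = 138736518481303/3216314196640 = 43.14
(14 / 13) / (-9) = -14 / 117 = -0.12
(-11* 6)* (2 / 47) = -132 / 47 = -2.81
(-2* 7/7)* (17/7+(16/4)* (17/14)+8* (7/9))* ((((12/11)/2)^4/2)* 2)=-2.39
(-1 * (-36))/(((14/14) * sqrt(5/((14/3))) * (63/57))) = 76 * sqrt(210)/35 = 31.47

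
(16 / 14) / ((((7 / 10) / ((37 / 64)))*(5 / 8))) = 74 / 49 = 1.51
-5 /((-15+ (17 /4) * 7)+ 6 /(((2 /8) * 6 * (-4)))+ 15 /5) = -20 /67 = -0.30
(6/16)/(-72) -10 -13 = -4417/192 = -23.01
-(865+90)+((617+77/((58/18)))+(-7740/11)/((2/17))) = -2008109/319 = -6295.01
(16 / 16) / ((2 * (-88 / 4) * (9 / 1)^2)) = -1 / 3564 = -0.00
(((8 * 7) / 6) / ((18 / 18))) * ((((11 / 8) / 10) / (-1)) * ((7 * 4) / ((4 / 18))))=-1617 / 10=-161.70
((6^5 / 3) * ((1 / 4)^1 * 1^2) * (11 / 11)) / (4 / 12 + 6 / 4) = 3888 / 11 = 353.45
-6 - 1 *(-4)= -2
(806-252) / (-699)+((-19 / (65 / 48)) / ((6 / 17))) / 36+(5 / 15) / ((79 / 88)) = -16427012 / 10768095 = -1.53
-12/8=-3/2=-1.50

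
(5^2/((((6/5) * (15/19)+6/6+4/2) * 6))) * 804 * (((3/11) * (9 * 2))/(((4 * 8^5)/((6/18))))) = 3819/360448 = 0.01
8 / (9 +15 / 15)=4 / 5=0.80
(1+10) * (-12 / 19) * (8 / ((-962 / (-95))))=-2640 / 481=-5.49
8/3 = 2.67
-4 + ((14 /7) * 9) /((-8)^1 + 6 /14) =-338 /53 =-6.38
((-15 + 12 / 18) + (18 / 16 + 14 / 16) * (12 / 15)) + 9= -56 / 15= -3.73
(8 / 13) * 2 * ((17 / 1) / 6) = 136 / 39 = 3.49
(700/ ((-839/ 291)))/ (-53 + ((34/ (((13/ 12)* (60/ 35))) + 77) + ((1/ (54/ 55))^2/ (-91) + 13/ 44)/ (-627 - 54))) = -5.74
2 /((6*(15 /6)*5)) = 2 /75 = 0.03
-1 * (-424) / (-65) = -424 / 65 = -6.52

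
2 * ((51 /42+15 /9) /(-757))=-121 /15897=-0.01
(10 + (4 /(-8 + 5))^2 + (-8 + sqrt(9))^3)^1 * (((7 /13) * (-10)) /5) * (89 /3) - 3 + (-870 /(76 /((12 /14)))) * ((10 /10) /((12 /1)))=674753687 /186732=3613.49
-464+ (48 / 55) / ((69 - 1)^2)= -7375277 / 15895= -464.00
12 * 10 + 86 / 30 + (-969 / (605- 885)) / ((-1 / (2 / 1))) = 48697 / 420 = 115.95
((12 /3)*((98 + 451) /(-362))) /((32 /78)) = -21411 /1448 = -14.79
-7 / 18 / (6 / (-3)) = 7 / 36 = 0.19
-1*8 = -8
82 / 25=3.28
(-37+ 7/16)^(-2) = 256/342225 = 0.00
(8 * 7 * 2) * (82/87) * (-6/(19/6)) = -110208/551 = -200.01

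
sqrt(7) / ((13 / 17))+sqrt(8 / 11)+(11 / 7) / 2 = 11 / 14+2 * sqrt(22) / 11+17 * sqrt(7) / 13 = 5.10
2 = 2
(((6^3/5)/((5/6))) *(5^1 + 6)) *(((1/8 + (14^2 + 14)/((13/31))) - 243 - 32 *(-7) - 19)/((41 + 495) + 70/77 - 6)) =471829941/949000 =497.19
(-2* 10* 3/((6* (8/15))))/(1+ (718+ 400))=-25/1492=-0.02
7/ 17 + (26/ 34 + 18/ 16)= 313/ 136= 2.30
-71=-71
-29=-29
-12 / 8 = -3 / 2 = -1.50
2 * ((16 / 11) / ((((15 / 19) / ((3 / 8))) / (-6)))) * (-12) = 5472 / 55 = 99.49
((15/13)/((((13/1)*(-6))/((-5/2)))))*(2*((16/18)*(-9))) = -100/169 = -0.59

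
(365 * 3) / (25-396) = -1095 / 371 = -2.95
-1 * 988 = -988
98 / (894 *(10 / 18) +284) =147 / 1171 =0.13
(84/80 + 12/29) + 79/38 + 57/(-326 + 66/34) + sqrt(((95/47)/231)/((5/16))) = 4 * sqrt(206283)/10857 + 204398489/60709180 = 3.53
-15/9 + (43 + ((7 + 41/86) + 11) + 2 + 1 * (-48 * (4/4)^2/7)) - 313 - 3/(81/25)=-4209347/16254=-258.97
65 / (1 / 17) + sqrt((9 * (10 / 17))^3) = 270 * sqrt(170) / 289 + 1105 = 1117.18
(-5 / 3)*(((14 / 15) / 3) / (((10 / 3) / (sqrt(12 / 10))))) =-7*sqrt(30) / 225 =-0.17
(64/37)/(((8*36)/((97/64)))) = 0.01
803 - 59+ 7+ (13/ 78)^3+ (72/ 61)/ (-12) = 9893941/ 13176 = 750.91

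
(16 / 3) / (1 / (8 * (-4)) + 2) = 512 / 189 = 2.71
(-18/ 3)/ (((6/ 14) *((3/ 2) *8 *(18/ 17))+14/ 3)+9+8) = -2142/ 9679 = -0.22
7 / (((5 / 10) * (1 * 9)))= 14 / 9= 1.56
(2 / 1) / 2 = 1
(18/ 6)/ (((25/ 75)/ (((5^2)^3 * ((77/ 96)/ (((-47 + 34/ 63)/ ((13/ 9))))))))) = -328453125/ 93664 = -3506.72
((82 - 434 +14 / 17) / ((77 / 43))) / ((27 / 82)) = -7016740 / 11781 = -595.60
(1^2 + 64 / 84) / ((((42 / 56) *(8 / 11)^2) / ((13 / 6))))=58201 / 6048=9.62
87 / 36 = 29 / 12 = 2.42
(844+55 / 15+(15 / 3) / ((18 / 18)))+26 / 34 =43525 / 51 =853.43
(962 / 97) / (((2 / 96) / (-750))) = -357030.93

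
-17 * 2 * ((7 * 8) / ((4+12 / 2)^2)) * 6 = -2856 / 25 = -114.24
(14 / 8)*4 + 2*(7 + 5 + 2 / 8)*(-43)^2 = 90615 / 2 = 45307.50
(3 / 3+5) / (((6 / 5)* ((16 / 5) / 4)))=6.25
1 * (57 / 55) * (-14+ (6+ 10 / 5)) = -342 / 55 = -6.22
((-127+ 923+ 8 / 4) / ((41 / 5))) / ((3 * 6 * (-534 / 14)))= -4655 / 32841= -0.14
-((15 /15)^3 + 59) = -60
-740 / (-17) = 740 / 17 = 43.53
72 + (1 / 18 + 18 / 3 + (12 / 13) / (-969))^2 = 620725137289 / 5712638724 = 108.66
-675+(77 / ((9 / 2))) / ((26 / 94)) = -613.14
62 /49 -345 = -16843 /49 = -343.73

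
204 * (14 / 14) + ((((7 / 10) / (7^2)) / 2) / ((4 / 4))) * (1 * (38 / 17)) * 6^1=121437 / 595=204.10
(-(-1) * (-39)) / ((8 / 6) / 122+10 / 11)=-78507 / 1852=-42.39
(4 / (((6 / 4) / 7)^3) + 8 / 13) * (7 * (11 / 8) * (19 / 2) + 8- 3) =27562609 / 702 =39262.98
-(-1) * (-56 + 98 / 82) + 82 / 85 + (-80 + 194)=209657 / 3485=60.16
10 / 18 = 5 / 9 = 0.56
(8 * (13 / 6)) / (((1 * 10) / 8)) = 208 / 15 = 13.87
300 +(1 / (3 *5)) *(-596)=3904 / 15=260.27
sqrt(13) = 3.61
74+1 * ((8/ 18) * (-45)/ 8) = 143/ 2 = 71.50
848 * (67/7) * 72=4090752/7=584393.14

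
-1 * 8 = -8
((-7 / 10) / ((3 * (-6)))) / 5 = 7 / 900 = 0.01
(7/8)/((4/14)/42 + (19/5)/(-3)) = -5145/7408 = -0.69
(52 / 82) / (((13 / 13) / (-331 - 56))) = -10062 / 41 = -245.41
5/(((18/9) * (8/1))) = 5/16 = 0.31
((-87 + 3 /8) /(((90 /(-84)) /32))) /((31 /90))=232848 /31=7511.23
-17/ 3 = -5.67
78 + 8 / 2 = 82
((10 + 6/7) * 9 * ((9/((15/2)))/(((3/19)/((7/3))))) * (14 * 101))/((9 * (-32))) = -255227/30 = -8507.57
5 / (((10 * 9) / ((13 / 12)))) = 13 / 216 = 0.06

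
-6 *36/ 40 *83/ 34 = -2241/ 170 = -13.18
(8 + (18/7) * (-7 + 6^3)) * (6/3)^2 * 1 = 15272/7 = 2181.71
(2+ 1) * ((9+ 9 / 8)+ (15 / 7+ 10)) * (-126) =-33669 / 4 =-8417.25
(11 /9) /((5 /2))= 0.49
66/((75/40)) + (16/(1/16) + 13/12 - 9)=16997/60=283.28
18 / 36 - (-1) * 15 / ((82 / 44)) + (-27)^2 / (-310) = 6.20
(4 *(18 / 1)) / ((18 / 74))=296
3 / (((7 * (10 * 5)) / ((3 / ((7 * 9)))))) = 1 / 2450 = 0.00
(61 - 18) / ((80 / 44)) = 473 / 20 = 23.65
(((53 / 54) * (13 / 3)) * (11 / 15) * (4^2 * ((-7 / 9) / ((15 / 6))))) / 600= -106106 / 4100625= -0.03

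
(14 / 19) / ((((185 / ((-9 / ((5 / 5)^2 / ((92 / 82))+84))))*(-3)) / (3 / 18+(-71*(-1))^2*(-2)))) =-19478102 / 13726075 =-1.42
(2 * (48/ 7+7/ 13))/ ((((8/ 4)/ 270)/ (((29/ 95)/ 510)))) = 175653/ 146965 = 1.20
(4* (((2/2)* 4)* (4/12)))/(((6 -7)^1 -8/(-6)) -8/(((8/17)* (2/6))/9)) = -0.01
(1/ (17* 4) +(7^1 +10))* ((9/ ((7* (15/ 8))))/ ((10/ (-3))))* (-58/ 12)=100659/ 5950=16.92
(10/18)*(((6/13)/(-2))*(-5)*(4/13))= 100/507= 0.20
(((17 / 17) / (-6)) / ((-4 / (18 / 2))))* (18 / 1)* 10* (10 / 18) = 75 / 2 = 37.50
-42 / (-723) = 14 / 241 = 0.06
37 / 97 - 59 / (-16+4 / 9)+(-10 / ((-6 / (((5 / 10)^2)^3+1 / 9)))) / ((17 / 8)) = 53277841 / 12466440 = 4.27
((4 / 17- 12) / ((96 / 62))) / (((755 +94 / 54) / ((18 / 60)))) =-4185 / 1389376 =-0.00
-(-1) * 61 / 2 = 61 / 2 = 30.50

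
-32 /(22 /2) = -32 /11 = -2.91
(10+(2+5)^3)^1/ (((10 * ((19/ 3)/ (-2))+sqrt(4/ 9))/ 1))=-353/ 31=-11.39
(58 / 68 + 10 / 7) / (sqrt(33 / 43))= 181 * sqrt(1419) / 2618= 2.60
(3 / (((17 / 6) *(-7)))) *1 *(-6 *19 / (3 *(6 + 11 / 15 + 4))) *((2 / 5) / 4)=1026 / 19159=0.05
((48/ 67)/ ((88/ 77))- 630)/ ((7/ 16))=-96384/ 67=-1438.57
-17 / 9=-1.89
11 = 11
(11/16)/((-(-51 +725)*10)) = -11/107840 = -0.00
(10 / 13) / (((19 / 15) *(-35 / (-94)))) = 2820 / 1729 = 1.63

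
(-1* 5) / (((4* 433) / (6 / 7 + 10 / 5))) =-25 / 3031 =-0.01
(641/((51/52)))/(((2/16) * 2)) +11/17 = 133361/51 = 2614.92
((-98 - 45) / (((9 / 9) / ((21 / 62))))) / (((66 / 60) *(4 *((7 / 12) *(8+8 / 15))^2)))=-394875 / 888832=-0.44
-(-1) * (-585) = -585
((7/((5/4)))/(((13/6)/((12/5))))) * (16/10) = 16128/1625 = 9.92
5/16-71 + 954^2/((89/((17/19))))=245639031/27056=9078.91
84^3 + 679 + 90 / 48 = 4747079 / 8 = 593384.88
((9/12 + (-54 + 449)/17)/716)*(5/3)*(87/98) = 33785/681632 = 0.05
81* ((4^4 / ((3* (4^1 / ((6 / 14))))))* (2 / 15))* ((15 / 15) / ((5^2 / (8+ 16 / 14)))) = 221184 / 6125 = 36.11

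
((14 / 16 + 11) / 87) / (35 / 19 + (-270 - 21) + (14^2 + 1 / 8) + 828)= 361 / 1943841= 0.00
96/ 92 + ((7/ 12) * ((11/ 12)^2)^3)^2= 34351051929737303/ 29530124684623872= 1.16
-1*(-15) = 15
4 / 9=0.44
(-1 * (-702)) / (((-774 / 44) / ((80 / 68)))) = -34320 / 731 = -46.95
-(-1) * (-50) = -50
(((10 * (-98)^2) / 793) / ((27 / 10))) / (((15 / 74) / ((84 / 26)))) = 198994880 / 278343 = 714.93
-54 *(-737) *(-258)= -10267884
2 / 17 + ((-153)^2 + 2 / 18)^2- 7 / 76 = 57347881422881 / 104652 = 547986483.04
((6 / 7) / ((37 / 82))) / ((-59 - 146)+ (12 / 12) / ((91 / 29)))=-3198 / 344581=-0.01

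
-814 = -814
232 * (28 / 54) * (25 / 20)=4060 / 27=150.37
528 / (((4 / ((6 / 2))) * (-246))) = -66 / 41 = -1.61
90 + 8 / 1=98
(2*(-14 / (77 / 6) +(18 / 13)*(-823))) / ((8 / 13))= -81555 / 22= -3707.05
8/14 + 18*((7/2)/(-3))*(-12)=1768/7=252.57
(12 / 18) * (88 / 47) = 176 / 141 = 1.25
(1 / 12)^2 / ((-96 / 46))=-23 / 6912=-0.00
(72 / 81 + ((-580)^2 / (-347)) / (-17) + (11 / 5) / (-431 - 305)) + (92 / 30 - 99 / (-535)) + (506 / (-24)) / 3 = 1131728560381 / 20905112160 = 54.14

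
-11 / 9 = -1.22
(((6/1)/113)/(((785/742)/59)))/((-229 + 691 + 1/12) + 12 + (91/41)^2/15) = 1766179632/282964035743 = 0.01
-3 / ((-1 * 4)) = 3 / 4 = 0.75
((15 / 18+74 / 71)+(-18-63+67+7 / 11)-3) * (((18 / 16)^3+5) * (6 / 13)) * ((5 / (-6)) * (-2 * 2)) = -7807465 / 54528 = -143.18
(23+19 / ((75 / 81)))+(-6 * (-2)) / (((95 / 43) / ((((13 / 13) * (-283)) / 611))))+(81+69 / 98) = 3490075871 / 28442050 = 122.71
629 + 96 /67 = 42239 /67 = 630.43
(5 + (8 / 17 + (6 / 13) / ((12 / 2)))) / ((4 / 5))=3065 / 442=6.93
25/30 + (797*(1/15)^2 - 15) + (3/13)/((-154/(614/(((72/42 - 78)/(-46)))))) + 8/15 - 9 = -112515107/5727150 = -19.65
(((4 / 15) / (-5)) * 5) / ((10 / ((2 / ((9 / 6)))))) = -8 / 225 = -0.04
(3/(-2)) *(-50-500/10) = 150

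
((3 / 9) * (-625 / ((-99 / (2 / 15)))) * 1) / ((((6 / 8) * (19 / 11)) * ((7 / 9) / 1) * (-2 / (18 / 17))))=-0.15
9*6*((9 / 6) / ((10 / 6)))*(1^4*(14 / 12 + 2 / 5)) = 3807 / 50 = 76.14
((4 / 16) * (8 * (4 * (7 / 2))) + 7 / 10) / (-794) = -287 / 7940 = -0.04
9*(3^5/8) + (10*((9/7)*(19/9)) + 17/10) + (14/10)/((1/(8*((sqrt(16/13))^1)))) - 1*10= 224*sqrt(13)/65 + 81821/280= 304.64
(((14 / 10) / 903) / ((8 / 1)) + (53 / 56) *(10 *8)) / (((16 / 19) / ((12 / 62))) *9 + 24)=51961333 / 43344000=1.20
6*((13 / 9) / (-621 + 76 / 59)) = -1534 / 109689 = -0.01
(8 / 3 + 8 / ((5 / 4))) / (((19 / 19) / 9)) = 408 / 5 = 81.60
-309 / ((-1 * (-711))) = -103 / 237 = -0.43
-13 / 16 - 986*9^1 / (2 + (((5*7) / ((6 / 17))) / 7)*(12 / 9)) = -320075 / 752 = -425.63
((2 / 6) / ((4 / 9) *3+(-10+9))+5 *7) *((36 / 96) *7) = 189 / 2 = 94.50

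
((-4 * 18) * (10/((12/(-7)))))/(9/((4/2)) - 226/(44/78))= -88/83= -1.06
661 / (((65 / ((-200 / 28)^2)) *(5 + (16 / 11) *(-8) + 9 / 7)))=-908875 / 9373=-96.97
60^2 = 3600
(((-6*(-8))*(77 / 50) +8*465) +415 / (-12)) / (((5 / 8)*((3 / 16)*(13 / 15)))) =36089632 / 975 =37015.01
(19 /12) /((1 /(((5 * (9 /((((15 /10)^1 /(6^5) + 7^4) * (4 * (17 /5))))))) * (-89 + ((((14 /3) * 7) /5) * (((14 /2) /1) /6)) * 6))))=-3995244 /42319069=-0.09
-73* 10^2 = -7300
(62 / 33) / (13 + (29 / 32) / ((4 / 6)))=3968 / 30327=0.13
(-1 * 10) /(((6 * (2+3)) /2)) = -2 /3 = -0.67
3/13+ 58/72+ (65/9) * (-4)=-4345/156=-27.85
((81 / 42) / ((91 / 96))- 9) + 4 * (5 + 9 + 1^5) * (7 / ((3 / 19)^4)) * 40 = 464880951401 / 17199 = 27029533.78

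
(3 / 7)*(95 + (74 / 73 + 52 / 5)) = 116523 / 2555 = 45.61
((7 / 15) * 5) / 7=0.33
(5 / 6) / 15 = 1 / 18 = 0.06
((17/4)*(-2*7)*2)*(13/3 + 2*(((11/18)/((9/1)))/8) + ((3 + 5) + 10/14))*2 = -1007437/324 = -3109.37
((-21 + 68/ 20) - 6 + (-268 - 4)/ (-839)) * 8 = -781136/ 4195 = -186.21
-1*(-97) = 97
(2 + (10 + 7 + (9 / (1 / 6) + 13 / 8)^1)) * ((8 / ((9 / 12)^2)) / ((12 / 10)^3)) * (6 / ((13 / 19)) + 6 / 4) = 2213875 / 351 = 6307.34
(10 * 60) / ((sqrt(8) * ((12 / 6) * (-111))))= -0.96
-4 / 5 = -0.80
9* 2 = 18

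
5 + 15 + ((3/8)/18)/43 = 41281/2064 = 20.00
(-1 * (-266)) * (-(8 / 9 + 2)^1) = -6916 / 9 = -768.44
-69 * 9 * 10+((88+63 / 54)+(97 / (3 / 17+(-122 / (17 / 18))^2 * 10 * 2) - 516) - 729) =-1420845196049 / 192896742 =-7365.83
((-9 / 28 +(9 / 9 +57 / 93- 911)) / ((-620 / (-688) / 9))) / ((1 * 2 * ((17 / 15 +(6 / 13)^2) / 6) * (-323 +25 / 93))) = 32427612009 / 516953458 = 62.73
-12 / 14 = -6 / 7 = -0.86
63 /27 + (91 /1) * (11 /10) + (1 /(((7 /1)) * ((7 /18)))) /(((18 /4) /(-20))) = 148177 /1470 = 100.80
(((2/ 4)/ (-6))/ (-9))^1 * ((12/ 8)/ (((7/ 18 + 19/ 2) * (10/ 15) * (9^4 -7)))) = 3/ 9332896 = 0.00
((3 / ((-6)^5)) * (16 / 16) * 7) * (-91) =637 / 2592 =0.25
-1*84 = -84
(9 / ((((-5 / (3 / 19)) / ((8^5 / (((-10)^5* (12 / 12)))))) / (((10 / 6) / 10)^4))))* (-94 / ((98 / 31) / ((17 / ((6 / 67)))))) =-53104736 / 130921875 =-0.41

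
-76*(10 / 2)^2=-1900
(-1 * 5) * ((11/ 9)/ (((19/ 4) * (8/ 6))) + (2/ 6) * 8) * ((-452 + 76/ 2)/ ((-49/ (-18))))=2024460/ 931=2174.50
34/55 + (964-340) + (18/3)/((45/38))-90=89048/165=539.68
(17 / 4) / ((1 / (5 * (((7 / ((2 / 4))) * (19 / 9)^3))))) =4081105 / 1458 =2799.11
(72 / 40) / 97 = 9 / 485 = 0.02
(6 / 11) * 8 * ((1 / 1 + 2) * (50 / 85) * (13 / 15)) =1248 / 187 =6.67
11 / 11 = 1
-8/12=-2/3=-0.67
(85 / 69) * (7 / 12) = 595 / 828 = 0.72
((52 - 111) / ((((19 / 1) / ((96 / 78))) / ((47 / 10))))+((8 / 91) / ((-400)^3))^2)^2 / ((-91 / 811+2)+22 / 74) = 327250139734272401230023099642333866670277509 / 2216171681748484096000000000000000000000000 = 147.66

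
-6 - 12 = -18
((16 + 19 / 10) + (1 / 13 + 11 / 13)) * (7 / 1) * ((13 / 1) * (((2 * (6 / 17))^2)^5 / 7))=75755895128064 / 10079969502245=7.52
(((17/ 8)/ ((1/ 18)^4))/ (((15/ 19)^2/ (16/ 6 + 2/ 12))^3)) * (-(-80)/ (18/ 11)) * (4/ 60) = 86445018594022/ 1265625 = 68302236.91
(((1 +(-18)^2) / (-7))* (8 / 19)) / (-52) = 50 / 133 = 0.38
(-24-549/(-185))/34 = -3891/6290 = -0.62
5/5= 1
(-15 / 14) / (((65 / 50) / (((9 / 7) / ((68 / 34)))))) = -675 / 1274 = -0.53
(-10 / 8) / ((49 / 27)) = -0.69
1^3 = 1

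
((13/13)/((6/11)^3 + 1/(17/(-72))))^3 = -11584597005883/782757789696000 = -0.01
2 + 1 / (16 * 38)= 1217 / 608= 2.00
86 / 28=43 / 14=3.07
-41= -41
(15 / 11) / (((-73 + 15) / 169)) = -2535 / 638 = -3.97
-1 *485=-485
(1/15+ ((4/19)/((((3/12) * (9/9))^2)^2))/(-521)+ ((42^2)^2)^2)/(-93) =-1437728581687824299/13809105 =-104114537595.87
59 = 59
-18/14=-9/7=-1.29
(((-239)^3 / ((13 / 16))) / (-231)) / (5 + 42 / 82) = 4477829432 / 339339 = 13195.74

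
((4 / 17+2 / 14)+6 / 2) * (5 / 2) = 1005 / 119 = 8.45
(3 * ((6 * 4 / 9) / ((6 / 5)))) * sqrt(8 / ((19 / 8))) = 160 * sqrt(19) / 57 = 12.24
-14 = -14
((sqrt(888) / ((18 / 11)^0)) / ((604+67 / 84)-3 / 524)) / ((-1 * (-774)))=1834 * sqrt(222) / 429255885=0.00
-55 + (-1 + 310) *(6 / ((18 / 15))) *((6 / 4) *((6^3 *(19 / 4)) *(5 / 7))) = 11888390 / 7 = 1698341.43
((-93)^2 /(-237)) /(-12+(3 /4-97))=11532 /34207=0.34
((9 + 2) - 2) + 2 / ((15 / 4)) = 143 / 15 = 9.53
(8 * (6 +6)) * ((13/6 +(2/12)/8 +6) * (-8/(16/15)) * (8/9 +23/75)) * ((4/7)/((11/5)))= -140956/77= -1830.60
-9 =-9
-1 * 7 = -7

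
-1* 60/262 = -30/131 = -0.23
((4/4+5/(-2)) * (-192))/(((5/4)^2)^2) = 73728/625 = 117.96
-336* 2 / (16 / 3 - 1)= -155.08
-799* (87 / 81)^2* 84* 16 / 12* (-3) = 75259408 / 243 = 309709.50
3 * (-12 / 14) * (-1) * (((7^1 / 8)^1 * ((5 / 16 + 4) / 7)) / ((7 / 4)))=621 / 784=0.79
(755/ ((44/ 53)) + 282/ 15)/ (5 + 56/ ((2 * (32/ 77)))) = 408422/ 31845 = 12.83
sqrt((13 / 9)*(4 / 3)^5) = 32*sqrt(39) / 81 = 2.47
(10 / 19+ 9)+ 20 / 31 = 5991 / 589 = 10.17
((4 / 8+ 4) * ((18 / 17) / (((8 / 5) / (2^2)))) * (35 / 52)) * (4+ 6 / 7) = 2025 / 52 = 38.94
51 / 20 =2.55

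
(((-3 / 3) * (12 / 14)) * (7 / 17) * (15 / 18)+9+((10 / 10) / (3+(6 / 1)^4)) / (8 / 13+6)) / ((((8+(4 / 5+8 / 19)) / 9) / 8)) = 67.98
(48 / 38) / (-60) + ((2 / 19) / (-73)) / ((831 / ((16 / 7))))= -849442 / 40340895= -0.02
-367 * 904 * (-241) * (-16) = -1279297408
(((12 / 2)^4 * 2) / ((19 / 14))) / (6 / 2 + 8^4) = 36288 / 77881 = 0.47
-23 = -23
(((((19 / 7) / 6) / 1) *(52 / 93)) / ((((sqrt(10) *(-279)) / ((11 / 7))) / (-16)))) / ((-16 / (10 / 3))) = -5434 *sqrt(10) / 11442627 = -0.00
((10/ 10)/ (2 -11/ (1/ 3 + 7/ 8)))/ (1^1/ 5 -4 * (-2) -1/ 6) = -435/ 24823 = -0.02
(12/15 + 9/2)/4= 53/40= 1.32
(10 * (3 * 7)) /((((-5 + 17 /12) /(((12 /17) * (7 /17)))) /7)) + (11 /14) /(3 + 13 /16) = -631617944 /5306329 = -119.03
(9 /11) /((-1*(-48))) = 3 /176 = 0.02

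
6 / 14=3 / 7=0.43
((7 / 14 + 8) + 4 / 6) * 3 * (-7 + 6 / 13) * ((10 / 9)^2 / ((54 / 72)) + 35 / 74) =-178140875 / 467532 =-381.02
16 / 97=0.16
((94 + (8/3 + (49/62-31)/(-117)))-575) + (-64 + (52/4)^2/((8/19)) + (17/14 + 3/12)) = -28280471/203112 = -139.24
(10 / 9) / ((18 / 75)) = 125 / 27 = 4.63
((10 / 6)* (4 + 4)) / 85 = 8 / 51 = 0.16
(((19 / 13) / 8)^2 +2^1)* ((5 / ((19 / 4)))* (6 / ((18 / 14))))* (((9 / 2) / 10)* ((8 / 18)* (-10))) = -256585 / 12844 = -19.98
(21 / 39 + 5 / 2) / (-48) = -79 / 1248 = -0.06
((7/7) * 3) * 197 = 591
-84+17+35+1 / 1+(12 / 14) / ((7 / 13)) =-1441 / 49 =-29.41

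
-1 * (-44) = 44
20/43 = 0.47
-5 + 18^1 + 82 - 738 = -643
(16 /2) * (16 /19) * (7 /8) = 112 /19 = 5.89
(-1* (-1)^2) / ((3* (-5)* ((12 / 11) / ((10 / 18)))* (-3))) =-0.01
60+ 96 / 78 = 61.23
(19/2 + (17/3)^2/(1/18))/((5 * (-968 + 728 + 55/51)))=-2397/4874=-0.49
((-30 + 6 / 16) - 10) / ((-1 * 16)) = 317 / 128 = 2.48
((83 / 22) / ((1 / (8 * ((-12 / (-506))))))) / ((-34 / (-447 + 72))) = 373500 / 47311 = 7.89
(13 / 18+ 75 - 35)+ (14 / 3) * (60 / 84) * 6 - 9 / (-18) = 551 / 9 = 61.22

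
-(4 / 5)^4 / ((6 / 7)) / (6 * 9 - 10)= -224 / 20625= -0.01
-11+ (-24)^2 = 565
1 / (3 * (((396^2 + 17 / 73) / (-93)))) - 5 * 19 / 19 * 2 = -114478113 / 11447585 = -10.00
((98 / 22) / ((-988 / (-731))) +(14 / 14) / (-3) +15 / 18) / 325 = 41253 / 3532100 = 0.01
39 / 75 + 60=1513 / 25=60.52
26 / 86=13 / 43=0.30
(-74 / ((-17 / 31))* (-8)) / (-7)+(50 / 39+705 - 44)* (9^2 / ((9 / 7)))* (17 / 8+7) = 4713815591 / 12376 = 380883.61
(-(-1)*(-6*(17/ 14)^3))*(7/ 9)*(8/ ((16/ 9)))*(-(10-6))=14739/ 98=150.40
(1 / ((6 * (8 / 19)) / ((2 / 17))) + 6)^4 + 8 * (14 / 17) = 37223041050577 / 27710263296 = 1343.29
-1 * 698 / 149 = -698 / 149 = -4.68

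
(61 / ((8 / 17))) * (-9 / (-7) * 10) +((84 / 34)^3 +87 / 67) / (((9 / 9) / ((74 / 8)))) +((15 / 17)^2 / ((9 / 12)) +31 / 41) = 171929961689 / 94472077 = 1819.90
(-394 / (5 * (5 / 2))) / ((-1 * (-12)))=-197 / 75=-2.63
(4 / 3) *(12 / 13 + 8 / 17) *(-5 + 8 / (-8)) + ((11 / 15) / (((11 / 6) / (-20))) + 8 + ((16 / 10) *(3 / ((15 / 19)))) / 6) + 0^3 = -168004 / 16575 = -10.14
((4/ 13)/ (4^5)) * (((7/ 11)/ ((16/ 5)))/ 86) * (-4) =-35/ 12593152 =-0.00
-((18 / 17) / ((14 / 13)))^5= -21924480357 / 23863536599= -0.92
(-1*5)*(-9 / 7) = 45 / 7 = 6.43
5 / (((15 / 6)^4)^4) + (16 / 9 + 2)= 1037598246074 / 274658203125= 3.78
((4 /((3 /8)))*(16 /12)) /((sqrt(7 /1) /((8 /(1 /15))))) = 5120*sqrt(7) /21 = 645.06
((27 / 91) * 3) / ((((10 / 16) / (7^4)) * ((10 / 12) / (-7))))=-9335088 / 325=-28723.35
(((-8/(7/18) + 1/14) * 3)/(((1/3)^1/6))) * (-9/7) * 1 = 9963/7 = 1423.29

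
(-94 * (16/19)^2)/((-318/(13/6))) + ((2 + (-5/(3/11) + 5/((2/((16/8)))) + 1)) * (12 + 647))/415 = -1140147851/71461755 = -15.95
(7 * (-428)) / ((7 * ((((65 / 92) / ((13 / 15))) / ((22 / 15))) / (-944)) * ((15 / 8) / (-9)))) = -6542086144 / 1875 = -3489112.61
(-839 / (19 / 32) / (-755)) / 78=13424 / 559455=0.02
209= 209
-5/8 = -0.62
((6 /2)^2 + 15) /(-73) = -24 /73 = -0.33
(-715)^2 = 511225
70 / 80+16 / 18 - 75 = -5273 / 72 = -73.24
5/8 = 0.62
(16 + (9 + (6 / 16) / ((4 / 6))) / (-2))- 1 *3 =263 / 32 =8.22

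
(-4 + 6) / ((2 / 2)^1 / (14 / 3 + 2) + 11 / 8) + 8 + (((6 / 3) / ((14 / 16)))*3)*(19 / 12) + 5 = 10747 / 427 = 25.17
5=5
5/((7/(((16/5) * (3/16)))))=0.43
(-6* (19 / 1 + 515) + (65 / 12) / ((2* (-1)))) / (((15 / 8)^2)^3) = -2521858048 / 34171875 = -73.80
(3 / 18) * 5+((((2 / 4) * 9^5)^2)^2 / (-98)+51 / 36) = -12157665459056925273 / 1568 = -7753613175418957.44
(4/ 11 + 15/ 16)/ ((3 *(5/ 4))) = 229/ 660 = 0.35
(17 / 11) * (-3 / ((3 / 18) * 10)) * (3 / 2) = -459 / 110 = -4.17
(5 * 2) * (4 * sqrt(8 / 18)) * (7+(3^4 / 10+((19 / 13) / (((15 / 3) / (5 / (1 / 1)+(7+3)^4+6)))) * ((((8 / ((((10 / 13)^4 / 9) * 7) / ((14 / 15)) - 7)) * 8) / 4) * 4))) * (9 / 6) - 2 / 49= -31435000647758 / 28164269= -1116130.54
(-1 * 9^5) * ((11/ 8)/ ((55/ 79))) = -4664871/ 40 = -116621.78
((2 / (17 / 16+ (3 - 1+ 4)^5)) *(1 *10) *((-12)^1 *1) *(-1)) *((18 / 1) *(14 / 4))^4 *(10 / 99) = 67212633600 / 1368763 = 49104.65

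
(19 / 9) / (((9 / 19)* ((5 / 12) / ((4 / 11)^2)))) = 1.41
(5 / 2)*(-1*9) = -45 / 2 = -22.50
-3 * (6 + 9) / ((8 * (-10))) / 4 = 9 / 64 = 0.14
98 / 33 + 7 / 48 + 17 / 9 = 7927 / 1584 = 5.00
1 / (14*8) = 1 / 112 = 0.01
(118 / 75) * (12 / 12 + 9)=236 / 15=15.73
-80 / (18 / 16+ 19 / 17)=-2176 / 61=-35.67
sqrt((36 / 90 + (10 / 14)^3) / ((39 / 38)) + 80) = sqrt(819093730) / 3185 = 8.99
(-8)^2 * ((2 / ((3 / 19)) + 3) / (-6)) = -1504 / 9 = -167.11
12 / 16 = 3 / 4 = 0.75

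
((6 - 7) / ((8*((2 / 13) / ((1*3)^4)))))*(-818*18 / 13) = 298161 / 4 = 74540.25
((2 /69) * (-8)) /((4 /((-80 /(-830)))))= -32 /5727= -0.01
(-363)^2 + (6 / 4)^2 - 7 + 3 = 527069 / 4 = 131767.25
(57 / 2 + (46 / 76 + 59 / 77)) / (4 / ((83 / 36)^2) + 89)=301063078 / 904580215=0.33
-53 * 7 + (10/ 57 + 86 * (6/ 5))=-76273/ 285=-267.62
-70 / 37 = -1.89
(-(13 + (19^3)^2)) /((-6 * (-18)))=-23522947 /54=-435610.13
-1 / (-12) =1 / 12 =0.08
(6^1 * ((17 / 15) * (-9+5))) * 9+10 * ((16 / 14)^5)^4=-40019658717934740424 / 398961331488060005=-100.31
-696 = -696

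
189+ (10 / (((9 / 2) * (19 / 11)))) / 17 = 549643 / 2907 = 189.08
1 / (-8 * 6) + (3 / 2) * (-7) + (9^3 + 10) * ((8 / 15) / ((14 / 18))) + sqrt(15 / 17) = sqrt(255) / 17 + 833653 / 1680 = 497.16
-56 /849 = -0.07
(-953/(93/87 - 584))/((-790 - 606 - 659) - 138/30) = -0.00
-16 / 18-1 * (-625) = 5617 / 9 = 624.11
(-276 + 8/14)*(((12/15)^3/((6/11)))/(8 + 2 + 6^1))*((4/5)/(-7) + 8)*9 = -35120448/30625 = -1146.79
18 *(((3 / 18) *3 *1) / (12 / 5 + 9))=15 / 19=0.79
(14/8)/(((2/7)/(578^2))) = 4092529/2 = 2046264.50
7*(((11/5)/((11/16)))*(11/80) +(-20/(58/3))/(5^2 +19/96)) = 4897627/1753775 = 2.79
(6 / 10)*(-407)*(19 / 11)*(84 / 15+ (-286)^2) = -862597872 / 25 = -34503914.88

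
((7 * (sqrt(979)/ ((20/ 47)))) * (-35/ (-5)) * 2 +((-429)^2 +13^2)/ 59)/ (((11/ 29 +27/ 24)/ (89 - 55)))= 1453048480/ 20591 +9083032 * sqrt(979)/ 1745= 233431.79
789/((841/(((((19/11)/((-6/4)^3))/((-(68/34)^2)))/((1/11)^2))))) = 109934/7569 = 14.52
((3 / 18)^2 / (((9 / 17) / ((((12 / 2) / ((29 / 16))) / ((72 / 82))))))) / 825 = 1394 / 5813775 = 0.00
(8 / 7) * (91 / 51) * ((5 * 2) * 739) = 768560 / 51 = 15069.80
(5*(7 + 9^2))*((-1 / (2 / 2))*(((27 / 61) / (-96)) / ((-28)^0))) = 495 / 244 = 2.03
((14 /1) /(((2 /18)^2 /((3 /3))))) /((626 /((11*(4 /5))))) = 24948 /1565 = 15.94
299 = 299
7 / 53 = 0.13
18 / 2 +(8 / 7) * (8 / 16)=67 / 7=9.57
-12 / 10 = -6 / 5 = -1.20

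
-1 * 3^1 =-3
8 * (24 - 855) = -6648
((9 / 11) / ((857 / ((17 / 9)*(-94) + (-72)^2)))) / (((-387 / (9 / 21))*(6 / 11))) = -22529 / 2321613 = -0.01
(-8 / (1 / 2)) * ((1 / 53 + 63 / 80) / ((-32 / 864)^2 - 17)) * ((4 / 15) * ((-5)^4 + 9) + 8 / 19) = 5016473046 / 38996075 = 128.64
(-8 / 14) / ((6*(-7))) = 2 / 147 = 0.01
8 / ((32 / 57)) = 14.25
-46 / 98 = -23 / 49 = -0.47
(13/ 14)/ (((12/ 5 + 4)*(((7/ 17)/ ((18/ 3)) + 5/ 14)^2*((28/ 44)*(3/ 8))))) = 3.35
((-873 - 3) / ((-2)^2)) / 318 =-73 / 106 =-0.69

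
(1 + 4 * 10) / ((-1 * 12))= -41 / 12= -3.42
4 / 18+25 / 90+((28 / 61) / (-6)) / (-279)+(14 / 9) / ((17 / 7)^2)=22546921 / 29510946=0.76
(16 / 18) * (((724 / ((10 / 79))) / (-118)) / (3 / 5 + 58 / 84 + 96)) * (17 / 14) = -0.54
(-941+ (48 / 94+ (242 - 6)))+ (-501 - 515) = -80863 / 47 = -1720.49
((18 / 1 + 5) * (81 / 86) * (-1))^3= -6466042647 / 636056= -10165.84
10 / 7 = 1.43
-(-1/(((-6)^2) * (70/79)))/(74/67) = 5293/186480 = 0.03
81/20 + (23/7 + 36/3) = 2707/140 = 19.34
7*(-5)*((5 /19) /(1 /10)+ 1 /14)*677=-2433815 /38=-64047.76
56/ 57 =0.98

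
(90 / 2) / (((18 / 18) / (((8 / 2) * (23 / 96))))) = 345 / 8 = 43.12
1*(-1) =-1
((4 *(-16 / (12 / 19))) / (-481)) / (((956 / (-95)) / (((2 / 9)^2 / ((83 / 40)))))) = -1155200 / 2318608071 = -0.00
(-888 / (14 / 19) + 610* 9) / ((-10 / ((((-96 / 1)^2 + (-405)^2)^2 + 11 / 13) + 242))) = -1170251231564274 / 91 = -12859903643563.45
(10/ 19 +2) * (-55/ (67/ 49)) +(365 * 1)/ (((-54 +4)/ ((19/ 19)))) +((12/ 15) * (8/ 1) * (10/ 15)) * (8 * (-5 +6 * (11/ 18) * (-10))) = -175422761/ 114570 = -1531.14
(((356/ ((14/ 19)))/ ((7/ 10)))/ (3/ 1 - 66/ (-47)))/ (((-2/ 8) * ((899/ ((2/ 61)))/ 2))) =-25432640/ 556231977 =-0.05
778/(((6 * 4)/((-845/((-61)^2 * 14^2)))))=-0.04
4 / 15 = 0.27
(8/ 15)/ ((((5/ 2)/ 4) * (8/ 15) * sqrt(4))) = 4/ 5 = 0.80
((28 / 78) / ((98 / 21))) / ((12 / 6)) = 1 / 26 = 0.04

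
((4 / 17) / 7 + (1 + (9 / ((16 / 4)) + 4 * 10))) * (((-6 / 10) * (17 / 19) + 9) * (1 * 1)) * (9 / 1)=37270827 / 11305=3296.84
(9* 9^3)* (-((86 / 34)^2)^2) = -22430753361 / 83521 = -268564.23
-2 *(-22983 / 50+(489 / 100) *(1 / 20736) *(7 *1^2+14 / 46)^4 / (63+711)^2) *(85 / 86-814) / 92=-22449875850536290417 / 2763365343665400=-8124.11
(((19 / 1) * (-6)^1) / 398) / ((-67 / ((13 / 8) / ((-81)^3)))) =-247 / 18895207608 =-0.00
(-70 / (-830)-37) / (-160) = 383 / 1660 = 0.23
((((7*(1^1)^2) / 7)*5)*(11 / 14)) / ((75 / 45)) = 33 / 14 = 2.36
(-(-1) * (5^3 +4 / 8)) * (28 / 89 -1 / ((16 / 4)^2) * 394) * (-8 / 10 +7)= -18915.92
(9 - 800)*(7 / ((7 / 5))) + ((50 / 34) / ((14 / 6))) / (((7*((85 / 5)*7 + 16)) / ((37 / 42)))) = -1245326485 / 314874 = -3955.00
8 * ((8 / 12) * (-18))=-96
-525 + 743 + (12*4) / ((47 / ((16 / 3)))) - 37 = 8763 / 47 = 186.45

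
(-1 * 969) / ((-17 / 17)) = 969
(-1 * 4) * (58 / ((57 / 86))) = -19952 / 57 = -350.04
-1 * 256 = -256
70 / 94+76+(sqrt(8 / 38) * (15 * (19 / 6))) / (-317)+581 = 30914 / 47-5 * sqrt(19) / 317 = 657.68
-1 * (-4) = 4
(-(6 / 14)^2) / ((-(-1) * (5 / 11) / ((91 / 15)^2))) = -1859 / 125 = -14.87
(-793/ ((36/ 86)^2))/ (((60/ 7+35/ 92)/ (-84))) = 6609886556/ 155655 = 42464.98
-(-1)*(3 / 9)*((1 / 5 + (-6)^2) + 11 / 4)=779 / 60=12.98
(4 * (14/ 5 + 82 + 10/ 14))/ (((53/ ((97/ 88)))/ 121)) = 3193531/ 3710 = 860.79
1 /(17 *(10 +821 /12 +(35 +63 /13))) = 156 /313633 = 0.00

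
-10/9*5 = -50/9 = -5.56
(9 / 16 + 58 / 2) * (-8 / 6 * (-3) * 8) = 946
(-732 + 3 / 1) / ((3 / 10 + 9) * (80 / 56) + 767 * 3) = -63 / 200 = -0.32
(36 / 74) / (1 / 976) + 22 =496.81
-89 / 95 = -0.94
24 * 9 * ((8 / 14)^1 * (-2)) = -1728 / 7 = -246.86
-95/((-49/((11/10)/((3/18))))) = 627/49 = 12.80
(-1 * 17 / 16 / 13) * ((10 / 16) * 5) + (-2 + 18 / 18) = -2089 / 1664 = -1.26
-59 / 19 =-3.11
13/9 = 1.44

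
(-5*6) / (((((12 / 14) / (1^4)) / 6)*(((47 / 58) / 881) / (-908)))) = 9743366640 / 47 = 207305673.19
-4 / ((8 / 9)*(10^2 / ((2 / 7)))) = -9 / 700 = -0.01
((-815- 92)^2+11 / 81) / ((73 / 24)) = 533076640 / 1971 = 270459.99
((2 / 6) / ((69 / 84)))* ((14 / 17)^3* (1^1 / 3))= 76832 / 1016991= 0.08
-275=-275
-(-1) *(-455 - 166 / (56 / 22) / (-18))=-113747 / 252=-451.38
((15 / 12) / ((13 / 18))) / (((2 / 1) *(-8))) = -45 / 416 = -0.11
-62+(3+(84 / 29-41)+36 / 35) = -97516 / 1015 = -96.07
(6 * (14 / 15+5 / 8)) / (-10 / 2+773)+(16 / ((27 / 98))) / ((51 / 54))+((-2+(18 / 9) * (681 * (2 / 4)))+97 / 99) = 741.48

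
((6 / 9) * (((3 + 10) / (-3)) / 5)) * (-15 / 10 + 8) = -169 / 45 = -3.76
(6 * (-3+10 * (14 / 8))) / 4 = 21.75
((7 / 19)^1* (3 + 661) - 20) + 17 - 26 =4097 / 19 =215.63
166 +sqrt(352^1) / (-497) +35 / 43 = 7173 / 43 - 4 * sqrt(22) / 497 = 166.78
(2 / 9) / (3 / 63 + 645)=7 / 20319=0.00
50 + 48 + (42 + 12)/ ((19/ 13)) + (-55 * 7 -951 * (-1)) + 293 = 18885/ 19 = 993.95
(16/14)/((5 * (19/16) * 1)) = 128/665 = 0.19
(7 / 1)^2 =49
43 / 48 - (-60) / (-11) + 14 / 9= -4757 / 1584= -3.00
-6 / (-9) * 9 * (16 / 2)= 48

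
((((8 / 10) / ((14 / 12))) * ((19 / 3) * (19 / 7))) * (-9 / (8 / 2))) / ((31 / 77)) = -65.88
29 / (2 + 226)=29 / 228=0.13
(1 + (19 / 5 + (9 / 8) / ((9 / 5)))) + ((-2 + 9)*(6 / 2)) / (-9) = 371 / 120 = 3.09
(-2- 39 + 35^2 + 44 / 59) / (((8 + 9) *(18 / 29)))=112.28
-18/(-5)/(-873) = -2/485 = -0.00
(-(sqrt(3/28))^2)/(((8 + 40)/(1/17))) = -1/7616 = -0.00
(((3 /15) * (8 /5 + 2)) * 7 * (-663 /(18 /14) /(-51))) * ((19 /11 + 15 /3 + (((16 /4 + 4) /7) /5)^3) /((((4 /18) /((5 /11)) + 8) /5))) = 202.28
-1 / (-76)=1 / 76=0.01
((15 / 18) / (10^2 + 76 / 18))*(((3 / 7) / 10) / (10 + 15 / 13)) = 117 / 3808280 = 0.00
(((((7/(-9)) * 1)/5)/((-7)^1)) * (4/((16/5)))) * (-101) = -101/36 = -2.81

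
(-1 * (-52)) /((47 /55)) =2860 /47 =60.85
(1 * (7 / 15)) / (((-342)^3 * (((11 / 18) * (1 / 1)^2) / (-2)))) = 7 / 183341070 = 0.00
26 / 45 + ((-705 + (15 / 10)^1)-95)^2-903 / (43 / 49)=114583289 / 180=636573.83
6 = 6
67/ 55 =1.22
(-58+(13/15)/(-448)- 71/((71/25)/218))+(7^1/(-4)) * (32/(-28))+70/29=-1072539257/194880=-5503.59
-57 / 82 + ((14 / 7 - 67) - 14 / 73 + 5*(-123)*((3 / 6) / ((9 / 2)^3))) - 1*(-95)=25.74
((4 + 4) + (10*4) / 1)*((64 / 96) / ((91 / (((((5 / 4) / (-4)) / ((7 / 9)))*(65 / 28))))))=-225 / 686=-0.33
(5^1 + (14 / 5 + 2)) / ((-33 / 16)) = -784 / 165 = -4.75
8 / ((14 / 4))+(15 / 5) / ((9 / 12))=44 / 7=6.29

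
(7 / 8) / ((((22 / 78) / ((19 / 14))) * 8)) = 741 / 1408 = 0.53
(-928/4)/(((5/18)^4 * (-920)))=3044304/71875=42.36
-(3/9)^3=-1/27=-0.04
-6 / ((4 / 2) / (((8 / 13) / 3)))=-0.62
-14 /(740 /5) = -7 /74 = -0.09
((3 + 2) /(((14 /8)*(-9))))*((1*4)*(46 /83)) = -3680 /5229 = -0.70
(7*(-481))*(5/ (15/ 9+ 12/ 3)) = -50505/ 17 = -2970.88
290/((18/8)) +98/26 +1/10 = 155327/1170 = 132.76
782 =782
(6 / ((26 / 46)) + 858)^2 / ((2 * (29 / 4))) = 255018528 / 4901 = 52033.98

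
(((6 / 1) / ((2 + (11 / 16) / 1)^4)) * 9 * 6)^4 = 203282392447840896882957090816 / 136614025729312093462315201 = 1488.01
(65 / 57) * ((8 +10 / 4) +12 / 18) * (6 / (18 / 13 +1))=56615 / 1767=32.04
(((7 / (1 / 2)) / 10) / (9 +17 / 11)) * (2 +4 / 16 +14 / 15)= 14707 / 34800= 0.42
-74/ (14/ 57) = -2109/ 7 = -301.29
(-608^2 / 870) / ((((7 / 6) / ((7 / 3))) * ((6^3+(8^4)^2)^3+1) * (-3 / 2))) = 739328 / 6162926289708702501067545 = 0.00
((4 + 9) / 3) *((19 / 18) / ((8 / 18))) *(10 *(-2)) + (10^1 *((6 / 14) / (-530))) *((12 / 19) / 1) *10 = -8707675 / 42294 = -205.88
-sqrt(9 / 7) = -3*sqrt(7) / 7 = -1.13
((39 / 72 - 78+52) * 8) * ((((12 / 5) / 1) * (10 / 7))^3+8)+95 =-10025293 / 1029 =-9742.75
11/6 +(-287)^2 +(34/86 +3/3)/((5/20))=21253115/258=82376.41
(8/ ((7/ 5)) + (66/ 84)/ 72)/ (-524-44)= -5771/ 572544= -0.01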